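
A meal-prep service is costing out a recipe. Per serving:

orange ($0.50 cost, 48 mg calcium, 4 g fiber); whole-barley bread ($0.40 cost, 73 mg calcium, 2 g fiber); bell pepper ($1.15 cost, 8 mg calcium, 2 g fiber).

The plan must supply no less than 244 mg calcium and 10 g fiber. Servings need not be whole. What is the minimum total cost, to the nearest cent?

$1.63

At the optimum either one food covers both requirements or two foods hit both targets exactly; no other combination can be cheaper.
orange only: max(244/48, 10/4) = 5.083 servings → $2.54.
whole-barley bread only: max(244/73, 10/2) = 5 servings → $2.00.
bell pepper only: max(244/8, 10/2) = 30.5 servings → $35.08.
orange + whole-barley bread with both tight: 1.235 servings and 2.531 servings → $1.63.
orange + bell pepper: intersection lies outside the first quadrant.
whole-barley bread + bell pepper with both tight: 3.138 servings and 1.862 servings → $3.40.
So the least-cost plan costs $1.63.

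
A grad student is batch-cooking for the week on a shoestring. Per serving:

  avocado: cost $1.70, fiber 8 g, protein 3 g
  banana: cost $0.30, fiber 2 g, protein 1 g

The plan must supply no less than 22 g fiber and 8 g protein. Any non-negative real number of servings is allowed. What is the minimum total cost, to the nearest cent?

$3.30

avocado only: max(22/8, 8/3) = 2.75 servings → $4.67.
banana only: max(22/2, 8/1) = 11 servings → $3.30.
avocado + banana with both targets exact would need a negative amount; discard.
Cheapest feasible corner: $3.30.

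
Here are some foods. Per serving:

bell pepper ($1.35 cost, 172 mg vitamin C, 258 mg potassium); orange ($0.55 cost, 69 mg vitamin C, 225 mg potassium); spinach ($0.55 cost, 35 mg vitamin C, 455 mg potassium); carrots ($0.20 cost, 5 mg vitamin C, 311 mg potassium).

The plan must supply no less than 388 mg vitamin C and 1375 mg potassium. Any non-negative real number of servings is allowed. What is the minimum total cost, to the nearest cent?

$3.15

bell pepper only: max(388/172, 1375/258) = 5.329 servings → $7.19.
orange only: max(388/69, 1375/225) = 6.111 servings → $3.36.
spinach only: max(388/35, 1375/455) = 11.09 servings → $6.10.
carrots only: max(388/5, 1375/311) = 77.6 servings → $15.52.
bell pepper + orange: intersection lies outside the first quadrant.
bell pepper + spinach with both tight: 1.855 servings and 1.97 servings → $3.59.
bell pepper + carrots with both tight: 2.18 servings and 2.613 servings → $3.47.
orange + spinach with both tight: 5.46 servings and 0.3221 servings → $3.18.
orange + carrots with both tight: 5.596 servings and 0.3725 servings → $3.15.
spinach + carrots with both targets exact would need a negative amount; discard.
The minimum over all feasible corners is $3.15.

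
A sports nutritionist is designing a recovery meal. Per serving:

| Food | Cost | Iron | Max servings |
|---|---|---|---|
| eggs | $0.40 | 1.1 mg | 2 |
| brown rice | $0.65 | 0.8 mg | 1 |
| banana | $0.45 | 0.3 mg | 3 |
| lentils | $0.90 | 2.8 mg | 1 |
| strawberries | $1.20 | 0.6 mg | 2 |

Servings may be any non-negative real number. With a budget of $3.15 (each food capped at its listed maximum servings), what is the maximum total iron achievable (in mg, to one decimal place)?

Iron per dollar: lentils 3.111, eggs 2.75, brown rice 1.231, banana 0.6667, strawberries 0.5.
Take 1 serving of lentils: spends $0.90, +2.8 mg iron (running total 2.8 mg).
Take 2 servings of eggs: spends $0.80, +2.2 mg iron (running total 5.0 mg).
Take 1 serving of brown rice: spends $0.65, +0.8 mg iron (running total 5.8 mg).
Take 1.778 servings of banana: spends $0.80, +0.5 mg iron (running total 6.3 mg).
Greedy by best ratio exhausts the cost allowance optimally: 6.3 mg.

6.3 mg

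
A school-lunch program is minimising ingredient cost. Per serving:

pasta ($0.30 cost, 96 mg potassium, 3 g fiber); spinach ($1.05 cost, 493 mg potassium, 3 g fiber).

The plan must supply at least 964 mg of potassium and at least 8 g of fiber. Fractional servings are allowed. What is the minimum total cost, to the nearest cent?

$2.14

Two binding constraints pin down two serving amounts, so the optimal mix uses at most two foods. The candidates are each food alone (scaled to the tighter of potassium/fiber) and each pair with both constraints tight.
pasta only: max(964/96, 8/3) = 10.04 servings → $3.01.
spinach only: max(964/493, 8/3) = 2.667 servings → $2.80.
pasta + spinach with both tight: 0.8833 servings and 1.783 servings → $2.14.
So the least-cost plan costs $2.14.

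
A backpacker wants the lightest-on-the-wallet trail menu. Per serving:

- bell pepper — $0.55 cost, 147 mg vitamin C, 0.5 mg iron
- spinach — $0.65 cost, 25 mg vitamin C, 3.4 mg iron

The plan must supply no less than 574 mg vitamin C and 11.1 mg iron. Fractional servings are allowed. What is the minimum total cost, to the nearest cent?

An LP optimum is at a vertex; with two nutrient constraints at most two foods are used. Check each candidate.
bell pepper only: max(574/147, 11.1/0.5) = 22.2 servings → $12.21.
spinach only: max(574/25, 11.1/3.4) = 22.96 servings → $14.92.
bell pepper + spinach with both tight: 3.435 servings and 2.759 servings → $3.68.
Cheapest feasible corner: $3.68.

$3.68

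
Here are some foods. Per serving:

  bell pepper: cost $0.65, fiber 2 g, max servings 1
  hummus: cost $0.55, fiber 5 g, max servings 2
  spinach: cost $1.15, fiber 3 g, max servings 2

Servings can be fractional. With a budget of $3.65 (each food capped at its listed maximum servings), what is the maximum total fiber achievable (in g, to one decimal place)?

17.0 g

Fiber per dollar: hummus 9.091, bell pepper 3.077, spinach 2.609.
Take 2 servings of hummus: spends $1.10, +10.0 g fiber (running total 10.0 g).
Take 1 serving of bell pepper: spends $0.65, +2.0 g fiber (running total 12.0 g).
Take 1.652 servings of spinach: spends $1.90, +5.0 g fiber (running total 17.0 g).
Greedy by best ratio exhausts the cost allowance optimally: 17.0 g.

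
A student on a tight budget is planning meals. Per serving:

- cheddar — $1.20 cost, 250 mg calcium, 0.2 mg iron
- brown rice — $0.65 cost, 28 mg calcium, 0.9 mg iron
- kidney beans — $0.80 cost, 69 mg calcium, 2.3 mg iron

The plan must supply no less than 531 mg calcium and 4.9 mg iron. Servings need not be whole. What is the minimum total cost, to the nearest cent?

With two linear requirements the optimum uses one or two foods; enumerate the corners.
cheddar only: max(531/250, 4.9/0.2) = 24.5 servings → $29.40.
brown rice only: max(531/28, 4.9/0.9) = 18.96 servings → $12.33.
kidney beans only: max(531/69, 4.9/2.3) = 7.696 servings → $6.16.
cheddar + brown rice with both tight: 1.553 servings and 5.099 servings → $5.18.
cheddar + kidney beans with both tight: 1.574 servings and 1.994 servings → $3.48.
brown rice + kidney beans: the both-tight solution has a negative serving — not a feasible corner.
The minimum over all feasible corners is $3.48.

$3.48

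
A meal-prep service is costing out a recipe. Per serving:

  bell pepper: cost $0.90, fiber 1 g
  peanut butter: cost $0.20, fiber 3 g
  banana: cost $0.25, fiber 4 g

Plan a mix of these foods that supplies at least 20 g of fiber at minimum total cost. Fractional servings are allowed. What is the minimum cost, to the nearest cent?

Cost per g of fiber: banana $0.0625, peanut butter $0.0667, bell pepper $0.9000.
With no serving limits, use only banana: 20 g / 4 g = 5 servings × $0.25 = $1.25.

$1.25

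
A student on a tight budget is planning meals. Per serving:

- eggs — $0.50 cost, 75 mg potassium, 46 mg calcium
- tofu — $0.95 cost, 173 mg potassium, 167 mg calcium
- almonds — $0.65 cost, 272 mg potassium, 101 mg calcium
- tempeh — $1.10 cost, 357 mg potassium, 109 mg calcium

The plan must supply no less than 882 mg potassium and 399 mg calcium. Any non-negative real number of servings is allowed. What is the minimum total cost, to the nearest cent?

At the optimum either one food covers both requirements or two foods hit both targets exactly; no other combination can be cheaper.
eggs only: max(882/75, 399/46) = 11.76 servings → $5.88.
tofu only: max(882/173, 399/167) = 5.098 servings → $4.84.
almonds only: max(882/272, 399/101) = 3.95 servings → $2.57.
tempeh only: max(882/357, 399/109) = 3.661 servings → $4.03.
eggs + tofu: the both-tight solution has a negative serving — not a feasible corner.
eggs + almonds with both tight: 3.939 servings and 2.157 servings → $3.37.
eggs + tempeh with both tight: 5.615 servings and 1.291 servings → $4.23.
tofu + almonds with both tight: 0.6957 servings and 2.8 servings → $2.48.
tofu + tempeh with both tight: 1.136 servings and 1.92 servings → $3.19.
almonds + tempeh: the both-tight solution has a negative serving — not a feasible corner.
Cheapest feasible corner: $2.48.

$2.48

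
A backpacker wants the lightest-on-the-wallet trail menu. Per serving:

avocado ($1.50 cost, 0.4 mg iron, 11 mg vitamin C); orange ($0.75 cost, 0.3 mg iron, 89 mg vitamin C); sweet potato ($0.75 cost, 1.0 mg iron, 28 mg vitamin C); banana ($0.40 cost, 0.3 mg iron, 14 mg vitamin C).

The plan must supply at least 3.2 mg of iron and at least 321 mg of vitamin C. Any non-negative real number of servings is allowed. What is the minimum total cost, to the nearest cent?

$3.91

Check every corner: each single food scaled to meet both minima, and each pair solved so both constraints bind.
avocado only: max(3.2/0.4, 321/11) = 29.18 servings → $43.77.
orange only: max(3.2/0.3, 321/89) = 10.67 servings → $8.00.
sweet potato only: max(3.2/1.0, 321/28) = 11.46 servings → $8.60.
banana only: max(3.2/0.3, 321/14) = 22.93 servings → $9.17.
avocado + orange with both tight: 5.836 servings and 2.885 servings → $10.92.
avocado + sweet potato: the both-tight solution has a negative serving — not a feasible corner.
avocado + banana: the both-tight solution has a negative serving — not a feasible corner.
orange + sweet potato with both tight: 2.871 servings and 2.339 servings → $3.91.
orange + banana with both tight: 2.289 servings and 8.378 servings → $5.07.
sweet potato + banana: intersection lies outside the first quadrant.
So the least-cost plan costs $3.91.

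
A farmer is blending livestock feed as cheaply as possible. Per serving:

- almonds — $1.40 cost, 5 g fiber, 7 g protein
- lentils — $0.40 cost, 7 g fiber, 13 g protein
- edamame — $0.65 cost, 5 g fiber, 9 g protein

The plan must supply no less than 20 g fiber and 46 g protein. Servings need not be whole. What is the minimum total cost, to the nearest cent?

Compare the cost at each extreme point of the feasible region.
almonds only: max(20/5, 46/7) = 6.571 servings → $9.20.
lentils only: max(20/7, 46/13) = 3.538 servings → $1.42.
edamame only: max(20/5, 46/9) = 5.111 servings → $3.32.
almonds + lentils: the both-tight solution has a negative serving — not a feasible corner.
almonds + edamame: intersection lies outside the first quadrant.
lentils + edamame with both targets exact would need a negative amount; discard.
Cheapest feasible corner: $1.42.

$1.42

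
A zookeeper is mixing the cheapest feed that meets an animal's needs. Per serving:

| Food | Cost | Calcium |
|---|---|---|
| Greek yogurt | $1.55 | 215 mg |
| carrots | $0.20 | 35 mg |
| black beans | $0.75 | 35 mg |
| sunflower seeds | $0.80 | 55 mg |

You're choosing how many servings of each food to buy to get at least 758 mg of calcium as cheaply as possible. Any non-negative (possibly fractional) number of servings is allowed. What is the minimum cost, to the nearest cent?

Cost per mg of calcium: carrots $0.0057, Greek yogurt $0.0072, sunflower seeds $0.0145, black beans $0.0214.
With no serving limits, use only carrots: 758 mg / 35 mg = 21.66 servings × $0.20 = $4.33.

$4.33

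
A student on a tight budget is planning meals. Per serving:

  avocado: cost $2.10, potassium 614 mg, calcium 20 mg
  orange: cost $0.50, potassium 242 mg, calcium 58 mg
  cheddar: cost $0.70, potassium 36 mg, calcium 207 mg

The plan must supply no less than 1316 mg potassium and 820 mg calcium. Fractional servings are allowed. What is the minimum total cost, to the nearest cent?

avocado only: max(1316/614, 820/20) = 41 servings → $86.10.
orange only: max(1316/242, 820/58) = 14.14 servings → $7.07.
cheddar only: max(1316/36, 820/207) = 36.56 servings → $25.59.
avocado + orange with both targets exact would need a negative amount; discard.
avocado + cheddar with both tight: 1.922 servings and 3.776 servings → $6.68.
orange + cheddar with both tight: 5.06 servings and 2.544 servings → $4.31.
The minimum over all feasible corners is $4.31.

$4.31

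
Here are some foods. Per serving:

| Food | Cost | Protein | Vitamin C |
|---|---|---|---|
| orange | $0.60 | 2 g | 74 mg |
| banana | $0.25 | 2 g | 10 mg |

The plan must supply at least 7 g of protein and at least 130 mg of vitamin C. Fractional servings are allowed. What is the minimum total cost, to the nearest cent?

Check every corner: each single food scaled to meet both minima, and each pair solved so both constraints bind.
orange only: max(7/2, 130/74) = 3.5 servings → $2.10.
banana only: max(7/2, 130/10) = 13 servings → $3.25.
orange + banana with both tight: 1.484 servings and 2.016 servings → $1.39.
The minimum over all feasible corners is $1.39.

$1.39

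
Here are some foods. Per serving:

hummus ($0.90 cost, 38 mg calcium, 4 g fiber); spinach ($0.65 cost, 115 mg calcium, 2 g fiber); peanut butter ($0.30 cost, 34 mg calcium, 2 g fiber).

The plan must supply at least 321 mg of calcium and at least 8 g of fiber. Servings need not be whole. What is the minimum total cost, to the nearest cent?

$2.00

Check every corner: each single food scaled to meet both minima, and each pair solved so both constraints bind.
hummus only: max(321/38, 8/4) = 8.447 servings → $7.60.
spinach only: max(321/115, 8/2) = 4 servings → $2.60.
peanut butter only: max(321/34, 8/2) = 9.441 servings → $2.83.
hummus + spinach with both tight: 0.724 servings and 2.552 servings → $2.31.
hummus + peanut butter: intersection lies outside the first quadrant.
spinach + peanut butter with both tight: 2.284 servings and 1.716 servings → $2.00.
So the least-cost plan costs $2.00.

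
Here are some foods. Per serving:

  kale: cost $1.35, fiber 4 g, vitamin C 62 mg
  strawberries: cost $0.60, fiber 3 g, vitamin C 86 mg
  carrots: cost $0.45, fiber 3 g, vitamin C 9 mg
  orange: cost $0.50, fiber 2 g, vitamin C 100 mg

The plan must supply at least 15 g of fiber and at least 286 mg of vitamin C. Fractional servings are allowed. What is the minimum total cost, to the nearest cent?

$2.72

This is a tiny linear program; its minimum lies at a vertex of the feasible set. List the vertices and price them.
kale only: max(15/4, 286/62) = 4.613 servings → $6.23.
strawberries only: max(15/3, 286/86) = 5 servings → $3.00.
carrots only: max(15/3, 286/9) = 31.78 servings → $14.30.
orange only: max(15/2, 286/100) = 7.5 servings → $3.75.
kale + strawberries with both tight: 2.734 servings and 1.354 servings → $4.50.
kale + carrots with both targets exact would need a negative amount; discard.
kale + orange with both tight: 3.362 servings and 0.7754 servings → $4.93.
strawberries + carrots with both tight: 3.13 servings and 1.87 servings → $2.72.
strawberries + orange: intersection lies outside the first quadrant.
carrots + orange with both tight: 3.291 servings and 2.564 servings → $2.76.
So the least-cost plan costs $2.72.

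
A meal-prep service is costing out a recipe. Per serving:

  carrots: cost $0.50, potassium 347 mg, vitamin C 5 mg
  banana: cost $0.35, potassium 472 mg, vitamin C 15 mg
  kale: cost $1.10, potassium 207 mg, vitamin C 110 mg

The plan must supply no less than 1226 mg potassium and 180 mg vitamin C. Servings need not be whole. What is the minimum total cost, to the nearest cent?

$2.20

An LP optimum is at a vertex; with two nutrient constraints at most two foods are used. Check each candidate.
carrots only: max(1226/347, 180/5) = 36 servings → $18.00.
banana only: max(1226/472, 180/15) = 12 servings → $4.20.
kale only: max(1226/207, 180/110) = 5.923 servings → $6.51.
carrots + banana with both targets exact would need a negative amount; discard.
carrots + kale with both tight: 2.628 servings and 1.517 servings → $2.98.
banana + kale with both tight: 1.999 servings and 1.364 servings → $2.20.
Cheapest feasible corner: $2.20.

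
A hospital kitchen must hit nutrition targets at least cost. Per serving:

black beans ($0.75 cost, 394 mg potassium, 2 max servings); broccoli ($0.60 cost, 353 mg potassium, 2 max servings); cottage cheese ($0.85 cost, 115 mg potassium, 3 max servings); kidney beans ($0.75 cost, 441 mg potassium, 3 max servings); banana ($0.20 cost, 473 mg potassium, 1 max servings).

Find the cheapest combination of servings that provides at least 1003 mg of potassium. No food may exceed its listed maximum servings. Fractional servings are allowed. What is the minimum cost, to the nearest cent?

Cost per mg of potassium: banana $0.0004, broccoli $0.0017, kidney beans $0.0017, black beans $0.0019, cottage cheese $0.0074.
Take 1 serving of banana: +473.0 mg potassium for $0.20 (total $0.20, still need 530.0 mg).
Take 1.501 servings of broccoli: +530.0 mg potassium for $0.90 (total $1.10, still need 0.0 mg).
Greedy by cheapest-per-mg is optimal for a single linear constraint, so the minimum cost is $1.10.

$1.10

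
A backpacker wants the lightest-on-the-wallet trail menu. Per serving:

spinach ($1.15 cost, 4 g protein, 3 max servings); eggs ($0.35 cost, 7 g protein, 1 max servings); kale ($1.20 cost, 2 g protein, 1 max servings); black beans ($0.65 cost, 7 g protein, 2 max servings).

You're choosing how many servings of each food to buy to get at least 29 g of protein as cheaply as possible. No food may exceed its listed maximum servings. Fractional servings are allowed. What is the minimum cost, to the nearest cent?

$3.95

Cost per g of protein: eggs $0.0500, black beans $0.0929, spinach $0.2875, kale $0.6000.
Take 1 serving of eggs: +7.0 g protein for $0.35 (total $0.35, still need 22.0 g).
Take 2 servings of black beans: +14.0 g protein for $1.30 (total $1.65, still need 8.0 g).
Take 2 servings of spinach: +8.0 g protein for $2.30 (total $3.95, still need 0.0 g).
Greedy by cheapest-per-g is optimal for a single linear constraint, so the minimum cost is $3.95.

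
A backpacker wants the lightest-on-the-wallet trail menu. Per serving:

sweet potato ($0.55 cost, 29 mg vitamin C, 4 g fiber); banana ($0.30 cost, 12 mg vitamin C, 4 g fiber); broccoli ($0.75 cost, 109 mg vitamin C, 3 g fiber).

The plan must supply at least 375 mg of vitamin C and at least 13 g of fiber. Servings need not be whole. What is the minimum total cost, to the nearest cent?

$2.74

At the optimum either one food covers both requirements or two foods hit both targets exactly; no other combination can be cheaper.
sweet potato only: max(375/29, 13/4) = 12.93 servings → $7.11.
banana only: max(375/12, 13/4) = 31.25 servings → $9.38.
broccoli only: max(375/109, 13/3) = 4.333 servings → $3.25.
sweet potato + banana with both targets exact would need a negative amount; discard.
sweet potato + broccoli with both tight: 0.8367 servings and 3.218 servings → $2.87.
banana + broccoli with both tight: 0.73 servings and 3.36 servings → $2.74.
Cheapest feasible corner: $2.74.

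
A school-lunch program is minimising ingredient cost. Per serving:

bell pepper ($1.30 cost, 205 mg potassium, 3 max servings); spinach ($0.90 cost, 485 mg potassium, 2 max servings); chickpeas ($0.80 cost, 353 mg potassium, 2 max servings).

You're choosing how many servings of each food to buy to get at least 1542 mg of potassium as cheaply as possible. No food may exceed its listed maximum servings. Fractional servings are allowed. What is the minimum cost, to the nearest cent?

$3.10

Cost per mg of potassium: spinach $0.0019, chickpeas $0.0023, bell pepper $0.0063.
Take 2 servings of spinach: +970.0 mg potassium for $1.80 (total $1.80, still need 572.0 mg).
Take 1.62 servings of chickpeas: +572.0 mg potassium for $1.30 (total $3.10, still need 0.0 mg).
Filling from the cheapest source first is optimal under one linear minimum: $3.10.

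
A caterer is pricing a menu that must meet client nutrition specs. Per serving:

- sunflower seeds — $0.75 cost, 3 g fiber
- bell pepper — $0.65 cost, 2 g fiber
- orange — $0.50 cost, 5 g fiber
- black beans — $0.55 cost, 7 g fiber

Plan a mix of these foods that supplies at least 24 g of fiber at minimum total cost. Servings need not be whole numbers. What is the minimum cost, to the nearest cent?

$1.89

Cost per g of fiber: black beans $0.0786, orange $0.1000, sunflower seeds $0.2500, bell pepper $0.3250.
With no serving limits, use only black beans: 24 g / 7 g = 3.429 servings × $0.55 = $1.89.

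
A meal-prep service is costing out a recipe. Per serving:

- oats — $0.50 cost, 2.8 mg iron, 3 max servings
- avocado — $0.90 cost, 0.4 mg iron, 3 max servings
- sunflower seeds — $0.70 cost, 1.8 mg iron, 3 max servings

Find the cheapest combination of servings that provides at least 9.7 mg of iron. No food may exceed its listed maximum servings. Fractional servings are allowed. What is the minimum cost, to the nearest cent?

$2.01

Cost per mg of iron: oats $0.1786, sunflower seeds $0.3889, avocado $2.2500.
Take 3 servings of oats: +8.4 mg iron for $1.50 (total $1.50, still need 1.3 mg).
Take 0.7222 servings of sunflower seeds: +1.3 mg iron for $0.51 (total $2.01, still need 0.0 mg).
Greedy by cheapest-per-mg is optimal for a single linear constraint, so the minimum cost is $2.01.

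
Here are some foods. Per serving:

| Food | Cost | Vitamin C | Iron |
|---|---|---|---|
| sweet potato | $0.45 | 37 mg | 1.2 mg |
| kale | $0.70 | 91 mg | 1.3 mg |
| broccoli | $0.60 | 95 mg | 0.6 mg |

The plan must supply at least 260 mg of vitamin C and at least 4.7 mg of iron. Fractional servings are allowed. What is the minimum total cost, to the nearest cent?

$2.24

Minimising a linear cost over {vitamin C ≥ 260, iron ≥ 4.7, servings ≥ 0} — the optimum is at a vertex, using one or two foods.
sweet potato only: max(260/37, 4.7/1.2) = 7.027 servings → $3.16.
kale only: max(260/91, 4.7/1.3) = 3.615 servings → $2.53.
broccoli only: max(260/95, 4.7/0.6) = 7.833 servings → $4.70.
sweet potato + kale with both tight: 1.468 servings and 2.26 servings → $2.24.
sweet potato + broccoli with both tight: 3.164 servings and 1.504 servings → $2.33.
kale + broccoli: intersection lies outside the first quadrant.
The minimum over all feasible corners is $2.24.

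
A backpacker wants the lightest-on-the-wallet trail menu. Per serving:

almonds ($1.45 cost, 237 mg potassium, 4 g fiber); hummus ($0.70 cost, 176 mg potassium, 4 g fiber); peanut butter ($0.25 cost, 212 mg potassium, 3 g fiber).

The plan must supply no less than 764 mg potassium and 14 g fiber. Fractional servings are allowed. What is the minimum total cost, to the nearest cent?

At the optimum either one food covers both requirements or two foods hit both targets exactly; no other combination can be cheaper.
almonds only: max(764/237, 14/4) = 3.5 servings → $5.08.
hummus only: max(764/176, 14/4) = 4.341 servings → $3.04.
peanut butter only: max(764/212, 14/3) = 4.667 servings → $1.17.
almonds + hummus with both tight: 2.426 servings and 1.074 servings → $4.27.
almonds + peanut butter with both targets exact would need a negative amount; discard.
hummus + peanut butter with both tight: 2.112 servings and 1.85 servings → $1.94.
So the least-cost plan costs $1.17.

$1.17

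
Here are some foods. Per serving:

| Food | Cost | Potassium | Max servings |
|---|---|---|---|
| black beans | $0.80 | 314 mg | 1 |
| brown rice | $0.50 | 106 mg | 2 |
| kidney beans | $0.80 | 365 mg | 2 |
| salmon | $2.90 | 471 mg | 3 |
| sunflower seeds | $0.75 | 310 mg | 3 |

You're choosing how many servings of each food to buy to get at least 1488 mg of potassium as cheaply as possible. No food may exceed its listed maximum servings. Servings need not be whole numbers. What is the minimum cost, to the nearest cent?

$3.43

Cost per mg of potassium: kidney beans $0.0022, sunflower seeds $0.0024, black beans $0.0025, brown rice $0.0047, salmon $0.0062.
Take 2 servings of kidney beans: +730.0 mg potassium for $1.60 (total $1.60, still need 758.0 mg).
Take 2.445 servings of sunflower seeds: +758.0 mg potassium for $1.83 (total $3.43, still need 0.0 mg).
Greedy by cheapest-per-mg is optimal for a single linear constraint, so the minimum cost is $3.43.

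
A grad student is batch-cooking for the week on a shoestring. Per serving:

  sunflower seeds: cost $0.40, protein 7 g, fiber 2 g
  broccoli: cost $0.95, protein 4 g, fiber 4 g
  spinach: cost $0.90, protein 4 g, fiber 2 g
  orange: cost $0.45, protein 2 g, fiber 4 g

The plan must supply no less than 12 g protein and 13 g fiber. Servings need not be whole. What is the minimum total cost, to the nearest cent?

$1.62

For a min-cost LP with two ≥-constraints, a basic feasible solution has at most two positive variables.
sunflower seeds only: max(12/7, 13/2) = 6.5 servings → $2.60.
broccoli only: max(12/4, 13/4) = 3.25 servings → $3.09.
spinach only: max(12/4, 13/2) = 6.5 servings → $5.85.
orange only: max(12/2, 13/4) = 6 servings → $2.70.
sunflower seeds + broccoli: intersection lies outside the first quadrant.
sunflower seeds + spinach: the both-tight solution has a negative serving — not a feasible corner.
sunflower seeds + orange with both tight: 0.9167 servings and 2.792 servings → $1.62.
broccoli + spinach: the both-tight solution has a negative serving — not a feasible corner.
broccoli + orange with both tight: 2.75 servings and 0.5 servings → $2.84.
spinach + orange with both tight: 1.833 servings and 2.333 servings → $2.70.
Cheapest feasible corner: $1.62.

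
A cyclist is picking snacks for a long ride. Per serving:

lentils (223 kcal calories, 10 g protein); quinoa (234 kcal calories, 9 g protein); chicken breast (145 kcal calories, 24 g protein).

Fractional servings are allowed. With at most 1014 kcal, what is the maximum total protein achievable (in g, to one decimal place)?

Protein per kcal: chicken breast 0.1655, lentils 0.04484, quinoa 0.03846.
With no serving limits, spend the whole calories allowance on chicken breast: 1014 kcal / 145 kcal × 24 g = 167.8 g.

167.8 g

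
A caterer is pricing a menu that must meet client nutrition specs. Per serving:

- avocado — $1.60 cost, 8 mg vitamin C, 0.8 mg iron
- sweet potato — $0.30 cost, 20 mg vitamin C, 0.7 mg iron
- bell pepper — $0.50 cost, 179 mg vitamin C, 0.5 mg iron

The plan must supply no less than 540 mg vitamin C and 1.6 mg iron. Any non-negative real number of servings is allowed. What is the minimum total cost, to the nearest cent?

$1.54

A basic optimal solution has at most two foods positive. Try each food alone and each pair with both targets met exactly.
avocado only: max(540/8, 1.6/0.8) = 67.5 servings → $108.00.
sweet potato only: max(540/20, 1.6/0.7) = 27 servings → $8.10.
bell pepper only: max(540/179, 1.6/0.5) = 3.2 servings → $1.60.
avocado + sweet potato: intersection lies outside the first quadrant.
avocado + bell pepper with both tight: 0.1178 servings and 3.011 servings → $1.69.
sweet potato + bell pepper with both tight: 0.1422 servings and 3.001 servings → $1.54.
Cheapest feasible corner: $1.54.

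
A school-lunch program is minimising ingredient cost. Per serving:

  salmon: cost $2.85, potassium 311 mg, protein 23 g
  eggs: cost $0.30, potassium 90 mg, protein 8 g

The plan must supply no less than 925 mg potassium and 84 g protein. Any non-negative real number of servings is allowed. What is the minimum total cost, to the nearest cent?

$3.15

Check every corner: each single food scaled to meet both minima, and each pair solved so both constraints bind.
salmon only: max(925/311, 84/23) = 3.652 servings → $10.41.
eggs only: max(925/90, 84/8) = 10.5 servings → $3.15.
salmon + eggs: intersection lies outside the first quadrant.
Cheapest feasible corner: $3.15.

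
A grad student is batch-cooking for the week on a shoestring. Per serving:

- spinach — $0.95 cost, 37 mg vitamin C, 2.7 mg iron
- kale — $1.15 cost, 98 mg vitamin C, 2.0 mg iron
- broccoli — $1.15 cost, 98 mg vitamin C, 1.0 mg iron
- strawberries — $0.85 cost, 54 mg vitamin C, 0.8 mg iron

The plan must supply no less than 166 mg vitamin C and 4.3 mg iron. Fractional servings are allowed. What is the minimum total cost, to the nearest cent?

$2.19

An LP optimum is at a vertex; with two nutrient constraints at most two foods are used. Check each candidate.
spinach only: max(166/37, 4.3/2.7) = 4.486 servings → $4.26.
kale only: max(166/98, 4.3/2.0) = 2.15 servings → $2.47.
broccoli only: max(166/98, 4.3/1.0) = 4.3 servings → $4.95.
strawberries only: max(166/54, 4.3/0.8) = 5.375 servings → $4.57.
spinach + kale with both tight: 0.469 servings and 1.517 servings → $2.19.
spinach + broccoli with both tight: 1.122 servings and 1.27 servings → $2.53.
spinach + strawberries with both tight: 0.8554 servings and 2.488 servings → $2.93.
kale + broccoli with both targets exact would need a negative amount; discard.
kale + strawberries: the both-tight solution has a negative serving — not a feasible corner.
broccoli + strawberries: the both-tight solution has a negative serving — not a feasible corner.
So the least-cost plan costs $2.19.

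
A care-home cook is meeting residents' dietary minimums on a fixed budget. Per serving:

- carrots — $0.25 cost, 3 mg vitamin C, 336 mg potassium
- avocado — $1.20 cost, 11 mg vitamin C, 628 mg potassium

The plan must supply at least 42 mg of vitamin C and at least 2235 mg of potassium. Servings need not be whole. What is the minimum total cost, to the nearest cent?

Two binding constraints pin down two serving amounts, so the optimal mix uses at most two foods. The candidates are each food alone (scaled to the tighter of vitamin C/potassium) and each pair with both constraints tight.
carrots only: max(42/3, 2235/336) = 14 servings → $3.50.
avocado only: max(42/11, 2235/628) = 3.818 servings → $4.58.
carrots + avocado: intersection lies outside the first quadrant.
So the least-cost plan costs $3.50.

$3.50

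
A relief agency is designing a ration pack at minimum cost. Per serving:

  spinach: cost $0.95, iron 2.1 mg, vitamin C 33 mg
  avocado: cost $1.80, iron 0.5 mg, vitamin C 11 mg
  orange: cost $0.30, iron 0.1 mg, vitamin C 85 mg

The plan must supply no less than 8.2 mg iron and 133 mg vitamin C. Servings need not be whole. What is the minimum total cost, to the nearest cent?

A basic optimal solution has at most two foods positive. Try each food alone and each pair with both targets met exactly.
spinach only: max(8.2/2.1, 133/33) = 4.03 servings → $3.83.
avocado only: max(8.2/0.5, 133/11) = 16.4 servings → $29.52.
orange only: max(8.2/0.1, 133/85) = 82 servings → $24.60.
spinach + avocado with both tight: 3.591 servings and 1.318 servings → $5.78.
spinach + orange with both tight: 3.902 servings and 0.04966 servings → $3.72.
avocado + orange with both targets exact would need a negative amount; discard.
So the least-cost plan costs $3.72.

$3.72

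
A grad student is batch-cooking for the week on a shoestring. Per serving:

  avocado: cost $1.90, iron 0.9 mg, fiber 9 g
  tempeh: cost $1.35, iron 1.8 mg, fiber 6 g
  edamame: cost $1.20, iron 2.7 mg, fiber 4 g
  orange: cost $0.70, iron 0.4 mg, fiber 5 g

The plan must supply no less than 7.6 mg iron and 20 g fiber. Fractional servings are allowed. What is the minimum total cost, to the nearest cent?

$4.41

Check every corner: each single food scaled to meet both minima, and each pair solved so both constraints bind.
avocado only: max(7.6/0.9, 20/9) = 8.444 servings → $16.04.
tempeh only: max(7.6/1.8, 20/6) = 4.222 servings → $5.70.
edamame only: max(7.6/2.7, 20/4) = 5 servings → $6.00.
orange only: max(7.6/0.4, 20/5) = 19 servings → $13.30.
avocado + tempeh: the both-tight solution has a negative serving — not a feasible corner.
avocado + edamame with both tight: 1.14 servings and 2.435 servings → $5.09.
avocado + orange with both targets exact would need a negative amount; discard.
tempeh + edamame with both tight: 2.622 servings and 1.067 servings → $4.82.
tempeh + orange: intersection lies outside the first quadrant.
edamame + orange with both tight: 2.521 servings and 1.983 servings → $4.41.
Cheapest feasible corner: $4.41.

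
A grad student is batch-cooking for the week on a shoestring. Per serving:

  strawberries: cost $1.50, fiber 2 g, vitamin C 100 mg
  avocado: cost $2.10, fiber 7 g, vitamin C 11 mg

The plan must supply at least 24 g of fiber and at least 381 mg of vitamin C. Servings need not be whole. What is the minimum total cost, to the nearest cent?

$10.39

Two binding constraints pin down two serving amounts, so the optimal mix uses at most two foods. The candidates are each food alone (scaled to the tighter of fiber/vitamin C) and each pair with both constraints tight.
strawberries only: max(24/2, 381/100) = 12 servings → $18.00.
avocado only: max(24/7, 381/11) = 34.64 servings → $72.74.
strawberries + avocado with both tight: 3.544 servings and 2.416 servings → $10.39.
Cheapest feasible corner: $10.39.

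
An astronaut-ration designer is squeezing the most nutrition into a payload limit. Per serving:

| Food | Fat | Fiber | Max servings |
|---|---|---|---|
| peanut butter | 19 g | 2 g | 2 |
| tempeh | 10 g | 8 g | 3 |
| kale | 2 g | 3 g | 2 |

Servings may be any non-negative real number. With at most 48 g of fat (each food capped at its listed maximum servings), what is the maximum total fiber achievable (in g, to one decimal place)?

Fiber per g fat: kale 1.5, tempeh 0.8, peanut butter 0.1053.
Take 2 servings of kale: uses 4 g fat, +6.0 g fiber (running total 6.0 g).
Take 3 servings of tempeh: uses 30 g fat, +24.0 g fiber (running total 30.0 g).
Take 0.7368 servings of peanut butter: uses 14 g fat, +1.5 g fiber (running total 31.5 g).
Filling greedily by fiber-per-g fat is optimal for one linear limit, giving 31.5 g.

31.5 g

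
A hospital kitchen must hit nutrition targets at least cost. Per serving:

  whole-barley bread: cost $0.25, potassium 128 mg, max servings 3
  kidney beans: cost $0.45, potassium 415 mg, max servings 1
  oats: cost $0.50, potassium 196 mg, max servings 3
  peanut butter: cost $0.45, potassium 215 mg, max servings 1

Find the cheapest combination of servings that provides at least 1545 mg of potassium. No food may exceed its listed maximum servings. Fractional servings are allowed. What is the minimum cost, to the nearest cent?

Cost per mg of potassium: kidney beans $0.0011, whole-barley bread $0.0020, peanut butter $0.0021, oats $0.0026.
Take 1 serving of kidney beans: +415.0 mg potassium for $0.45 (total $0.45, still need 1130.0 mg).
Take 3 servings of whole-barley bread: +384.0 mg potassium for $0.75 (total $1.20, still need 746.0 mg).
Take 1 serving of peanut butter: +215.0 mg potassium for $0.45 (total $1.65, still need 531.0 mg).
Take 2.709 servings of oats: +531.0 mg potassium for $1.35 (total $3.00, still need 0.0 mg).
Filling from the cheapest source first is optimal under one linear minimum: $3.00.

$3.00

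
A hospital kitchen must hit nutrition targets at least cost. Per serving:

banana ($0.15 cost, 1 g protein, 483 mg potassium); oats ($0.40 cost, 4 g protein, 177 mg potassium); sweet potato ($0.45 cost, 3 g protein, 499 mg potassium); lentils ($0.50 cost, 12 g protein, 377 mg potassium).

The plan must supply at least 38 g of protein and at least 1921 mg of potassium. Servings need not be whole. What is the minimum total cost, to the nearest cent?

Compare the cost at each extreme point of the feasible region.
banana only: max(38/1, 1921/483) = 38 servings → $5.70.
oats only: max(38/4, 1921/177) = 10.85 servings → $4.34.
sweet potato only: max(38/3, 1921/499) = 12.67 servings → $5.70.
lentils only: max(38/12, 1921/377) = 5.095 servings → $2.55.
banana + oats with both tight: 0.5459 servings and 9.364 servings → $3.83.
banana + sweet potato with both targets exact would need a negative amount; discard.
banana + lentils with both tight: 1.61 servings and 3.032 servings → $1.76.
oats + sweet potato with both tight: 9.01 servings and 0.6539 servings → $3.90.
oats + lentils: the both-tight solution has a negative serving — not a feasible corner.
sweet potato + lentils with both tight: 1.797 servings and 2.718 servings → $2.17.
The minimum over all feasible corners is $1.76.

$1.76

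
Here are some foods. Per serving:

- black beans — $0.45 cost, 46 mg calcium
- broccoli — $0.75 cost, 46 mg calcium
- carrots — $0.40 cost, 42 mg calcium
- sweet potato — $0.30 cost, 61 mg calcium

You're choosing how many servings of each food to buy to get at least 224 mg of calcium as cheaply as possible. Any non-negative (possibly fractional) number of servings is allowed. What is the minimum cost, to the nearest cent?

$1.10

Cost per mg of calcium: sweet potato $0.0049, carrots $0.0095, black beans $0.0098, broccoli $0.0163.
With no serving limits, use only sweet potato: 224 mg / 61 mg = 3.672 servings × $0.30 = $1.10.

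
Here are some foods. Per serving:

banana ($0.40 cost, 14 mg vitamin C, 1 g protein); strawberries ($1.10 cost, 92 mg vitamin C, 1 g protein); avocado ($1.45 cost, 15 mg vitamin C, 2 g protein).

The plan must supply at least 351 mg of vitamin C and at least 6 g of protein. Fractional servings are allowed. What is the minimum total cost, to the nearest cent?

At the optimum either one food covers both requirements or two foods hit both targets exactly; no other combination can be cheaper.
banana only: max(351/14, 6/1) = 25.07 servings → $10.03.
strawberries only: max(351/92, 6/1) = 6 servings → $6.60.
avocado only: max(351/15, 6/2) = 23.4 servings → $33.93.
banana + strawberries with both tight: 2.577 servings and 3.423 servings → $4.80.
banana + avocado: intersection lies outside the first quadrant.
strawberries + avocado with both tight: 3.621 servings and 1.189 servings → $5.71.
The minimum over all feasible corners is $4.80.

$4.80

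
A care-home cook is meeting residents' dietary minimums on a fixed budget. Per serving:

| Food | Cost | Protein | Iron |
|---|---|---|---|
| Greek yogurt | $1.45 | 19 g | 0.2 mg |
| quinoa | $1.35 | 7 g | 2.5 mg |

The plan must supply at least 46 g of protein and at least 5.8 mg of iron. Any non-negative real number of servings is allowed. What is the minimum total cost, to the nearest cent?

$5.30

The cheapest plan sits at a corner of the feasible region — with two constraints it uses at most two foods.
Greek yogurt only: max(46/19, 5.8/0.2) = 29 servings → $42.05.
quinoa only: max(46/7, 5.8/2.5) = 6.571 servings → $8.87.
Greek yogurt + quinoa with both tight: 1.614 servings and 2.191 servings → $5.30.
So the least-cost plan costs $5.30.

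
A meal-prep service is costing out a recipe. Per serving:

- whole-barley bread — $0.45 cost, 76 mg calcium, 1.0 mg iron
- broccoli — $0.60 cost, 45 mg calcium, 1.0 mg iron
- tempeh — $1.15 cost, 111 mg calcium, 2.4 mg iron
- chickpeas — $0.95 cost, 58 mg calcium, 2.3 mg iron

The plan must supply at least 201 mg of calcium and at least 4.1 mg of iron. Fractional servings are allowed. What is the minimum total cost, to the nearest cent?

$1.76

This is a tiny linear program; its minimum lies at a vertex of the feasible set. List the vertices and price them.
whole-barley bread only: max(201/76, 4.1/1.0) = 4.1 servings → $1.84.
broccoli only: max(201/45, 4.1/1.0) = 4.467 servings → $2.68.
tempeh only: max(201/111, 4.1/2.4) = 1.811 servings → $2.08.
chickpeas only: max(201/58, 4.1/2.3) = 3.466 servings → $3.29.
whole-barley bread + broccoli with both tight: 0.5323 servings and 3.568 servings → $2.38.
whole-barley bread + tempeh with both tight: 0.3824 servings and 1.549 servings → $1.95.
whole-barley bread + chickpeas with both tight: 1.922 servings and 0.9469 servings → $1.76.
broccoli + tempeh with both targets exact would need a negative amount; discard.
broccoli + chickpeas: intersection lies outside the first quadrant.
tempeh + chickpeas: intersection lies outside the first quadrant.
So the least-cost plan costs $1.76.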